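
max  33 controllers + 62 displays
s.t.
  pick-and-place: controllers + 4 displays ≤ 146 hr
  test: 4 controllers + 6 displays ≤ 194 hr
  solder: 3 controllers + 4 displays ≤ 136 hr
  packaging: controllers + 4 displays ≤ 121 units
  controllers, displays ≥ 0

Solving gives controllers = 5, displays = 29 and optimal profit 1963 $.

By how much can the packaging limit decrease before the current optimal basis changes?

Binding constraints: test, packaging. The basis is B = [[4,6],[1,4]] with det 10.
Per unit decrease in packaging, x* moves by d = (0.6, -0.4).
The basis stays optimal until solder becomes binding; allowable decrease = 25 units.

25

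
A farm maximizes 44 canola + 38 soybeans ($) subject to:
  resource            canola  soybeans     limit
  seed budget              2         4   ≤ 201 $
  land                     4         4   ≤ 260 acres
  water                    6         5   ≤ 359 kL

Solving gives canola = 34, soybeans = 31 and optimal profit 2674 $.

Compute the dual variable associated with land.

2

At the optimum: seed budget uses 192 of 201 (slack = 9); land uses 260 of 260 (binding); water uses 359 of 359 (binding).
Slack constraints have shadow price 0 (complementary slackness).
The binding rows give the dual system: 4·y_land + 6·y_water = 44 and 4·y_land + 5·y_water = 38.
This yields shadow prices y_land = 2, y_water = 6.
Shadow price of land = 2.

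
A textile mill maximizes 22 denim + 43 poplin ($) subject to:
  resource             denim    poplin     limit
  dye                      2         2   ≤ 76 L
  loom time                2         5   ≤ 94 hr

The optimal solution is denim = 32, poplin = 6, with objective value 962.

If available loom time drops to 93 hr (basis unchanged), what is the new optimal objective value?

955

At the optimum: dye uses 76 of 76 (binding); loom time uses 94 of 94 (binding).
From A_Bᵀ y = c: 2·y_dye + 2·y_loom time = 22; 2·y_dye + 5·y_loom time = 43.
Solving: y_dye = 4, y_loom time = 7.
Δz = y_loom time·Δb = 7 × (-1) = -7, so new z* = 962 − 7 = 955.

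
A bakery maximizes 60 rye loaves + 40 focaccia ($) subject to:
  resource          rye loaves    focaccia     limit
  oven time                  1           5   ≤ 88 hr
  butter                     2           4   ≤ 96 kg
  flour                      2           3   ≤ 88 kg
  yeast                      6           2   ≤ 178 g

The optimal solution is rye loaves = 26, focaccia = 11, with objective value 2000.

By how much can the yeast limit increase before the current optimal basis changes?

30

Binding constraints: butter, yeast. The basis is B = [[2,4],[6,2]] with det -20.
Per unit increase in yeast, x* moves by d = (0.2, -0.1).
The basis stays optimal until flour becomes binding; allowable increase = 30 g.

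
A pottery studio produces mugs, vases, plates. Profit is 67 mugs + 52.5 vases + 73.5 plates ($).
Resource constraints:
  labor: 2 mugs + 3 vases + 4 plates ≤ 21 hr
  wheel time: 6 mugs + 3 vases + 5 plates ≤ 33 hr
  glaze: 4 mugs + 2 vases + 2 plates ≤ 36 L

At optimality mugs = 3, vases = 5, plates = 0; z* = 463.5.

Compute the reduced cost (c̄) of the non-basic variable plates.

-4.5

At the optimum: labor uses 21 of 21 (binding); wheel time uses 33 of 33 (binding); glaze uses 22 of 36 (slack = 14).
Since glaze is not tight, its dual is 0.
Dual feasibility on the basic columns requires 2·y_labor + 6·y_wheel time = 67, 3·y_labor + 3·y_wheel time = 52.5.
→ y_labor = 9.5 and y_wheel time = 8.
Reduced cost of plates: c₃ − yᵀa₃ = 73.5 − (9.5·4 + 8·5) = 73.5 − 78 = -4.5.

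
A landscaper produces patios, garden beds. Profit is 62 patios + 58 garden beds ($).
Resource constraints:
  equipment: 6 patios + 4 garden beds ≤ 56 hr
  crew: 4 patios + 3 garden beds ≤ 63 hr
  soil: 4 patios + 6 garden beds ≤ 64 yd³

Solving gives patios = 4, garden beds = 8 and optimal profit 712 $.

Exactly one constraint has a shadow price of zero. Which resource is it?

equipment: 56/56 (binding)
crew: 40/63 (slack 23)
soil: 64/64 (binding)
By complementary slackness, a constraint with positive slack has shadow price 0 → crew.

crew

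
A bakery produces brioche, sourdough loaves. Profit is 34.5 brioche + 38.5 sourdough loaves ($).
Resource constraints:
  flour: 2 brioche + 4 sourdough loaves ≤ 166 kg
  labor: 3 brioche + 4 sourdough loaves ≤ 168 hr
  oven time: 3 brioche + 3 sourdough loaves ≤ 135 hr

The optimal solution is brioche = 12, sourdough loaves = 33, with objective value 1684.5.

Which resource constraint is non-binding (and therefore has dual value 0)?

flour

flour: 156/166 (slack 10)
labor: 168/168 (binding)
oven time: 135/135 (binding)
By complementary slackness, a constraint with positive slack has shadow price 0 → flour.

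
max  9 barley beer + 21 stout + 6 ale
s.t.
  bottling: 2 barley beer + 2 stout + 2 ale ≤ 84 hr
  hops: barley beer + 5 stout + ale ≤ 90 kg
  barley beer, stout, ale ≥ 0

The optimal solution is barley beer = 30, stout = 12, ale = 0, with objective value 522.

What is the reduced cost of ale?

-3

Check each constraint at x*: bottling 84/84 (tight); hops 90/90 (tight).
The binding rows give the dual system: 2·y_bottling + 1·y_hops = 9 and 2·y_bottling + 5·y_hops = 21.
This yields shadow prices y_bottling = 3, y_hops = 3.
Reduced cost of ale: c₃ − yᵀa₃ = 6 − (3·2 + 3·1) = 6 − 9 = -3.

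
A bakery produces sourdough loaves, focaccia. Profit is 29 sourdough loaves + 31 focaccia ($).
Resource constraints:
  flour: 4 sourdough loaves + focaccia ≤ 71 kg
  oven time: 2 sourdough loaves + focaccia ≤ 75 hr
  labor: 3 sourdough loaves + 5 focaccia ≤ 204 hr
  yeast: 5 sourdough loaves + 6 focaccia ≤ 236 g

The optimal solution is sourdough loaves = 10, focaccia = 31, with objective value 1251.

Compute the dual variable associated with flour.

Binding: flour and yeast. Non-binding: oven time (24 unused), labor (19 unused).
By complementary slackness, y = 0 for the non-binding constraints.
The binding rows give the dual system: 4·y_flour + 5·y_yeast = 29 and 1·y_flour + 6·y_yeast = 31.
→ y_flour = 1 and y_yeast = 5.
Shadow price of flour = 1.

1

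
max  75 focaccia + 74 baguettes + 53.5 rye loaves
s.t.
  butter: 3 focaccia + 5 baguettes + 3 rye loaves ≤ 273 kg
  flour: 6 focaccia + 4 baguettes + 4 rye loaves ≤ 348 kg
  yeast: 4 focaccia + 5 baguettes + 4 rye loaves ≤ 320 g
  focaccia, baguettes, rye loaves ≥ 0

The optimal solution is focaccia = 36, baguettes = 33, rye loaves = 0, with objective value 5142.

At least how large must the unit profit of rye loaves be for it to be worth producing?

58

Check each constraint at x*: butter 273/273 (tight); flour 348/348 (tight); yeast 309/320 (slack 11).
Slack constraints have shadow price 0 (complementary slackness).
Dual feasibility on the basic columns requires 3·y_butter + 6·y_flour = 75, 5·y_butter + 4·y_flour = 74.
Solving: y_butter = 8, y_flour = 8.5.
rye loaves enters the basis when its profit ≥ yᵀa₃ = 8·3 + 8.5·4 = 58.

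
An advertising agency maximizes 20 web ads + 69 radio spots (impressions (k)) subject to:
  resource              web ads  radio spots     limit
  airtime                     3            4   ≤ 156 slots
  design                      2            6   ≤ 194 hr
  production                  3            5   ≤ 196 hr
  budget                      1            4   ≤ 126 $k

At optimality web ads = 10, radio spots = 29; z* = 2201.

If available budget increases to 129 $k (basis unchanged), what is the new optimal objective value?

Check each constraint at x*: airtime 146/156 (slack 10); design 194/194 (tight); production 175/196 (slack 21); budget 126/126 (tight).
Since airtime, production are not tight, their duals are 0.
The binding rows give the dual system: 2·y_design + 1·y_budget = 20 and 6·y_design + 4·y_budget = 69.
This yields shadow prices y_design = 5.5, y_budget = 9.
Δz = y_budget·Δb = 9 × (3) = 27, so new z* = 2201 + 27 = 2228.

2228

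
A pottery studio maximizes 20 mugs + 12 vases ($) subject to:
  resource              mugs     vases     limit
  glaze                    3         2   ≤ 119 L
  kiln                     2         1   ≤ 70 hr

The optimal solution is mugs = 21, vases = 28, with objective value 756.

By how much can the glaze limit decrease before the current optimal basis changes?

14

Binding constraints: glaze, kiln. The basis is B = [[3,2],[2,1]] with det -1.
Per unit decrease in glaze, x* moves by d = (1, -2).
The basis stays optimal until vases reaches 0; allowable decrease = 14 L.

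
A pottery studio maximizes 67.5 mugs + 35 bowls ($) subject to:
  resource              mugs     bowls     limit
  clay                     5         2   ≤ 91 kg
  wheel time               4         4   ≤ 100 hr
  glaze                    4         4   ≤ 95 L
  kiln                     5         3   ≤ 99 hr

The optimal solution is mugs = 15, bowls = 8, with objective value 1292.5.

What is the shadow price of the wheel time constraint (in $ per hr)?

0

Check each constraint at x*: clay 91/91 (tight); wheel time 92/100 (slack 8); glaze 92/95 (slack 3); kiln 99/99 (tight).
Since wheel time, glaze are not tight, their duals are 0.
The binding rows give the dual system: 5·y_clay + 5·y_kiln = 67.5 and 2·y_clay + 3·y_kiln = 35.
Solving: y_clay = 5.5, y_kiln = 8.
Shadow price of wheel time = 0.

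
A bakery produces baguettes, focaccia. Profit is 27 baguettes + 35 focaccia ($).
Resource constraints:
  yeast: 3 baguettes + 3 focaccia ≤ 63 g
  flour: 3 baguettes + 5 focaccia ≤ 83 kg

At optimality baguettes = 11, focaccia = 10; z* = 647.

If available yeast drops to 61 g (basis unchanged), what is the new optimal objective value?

637

Check each constraint at x*: yeast 63/63 (tight); flour 83/83 (tight).
The binding rows give the dual system: 3·y_yeast + 3·y_flour = 27 and 3·y_yeast + 5·y_flour = 35.
Solving: y_yeast = 5, y_flour = 4.
Δz = y_yeast·Δb = 5 × (-2) = -10, so new z* = 647 − 10 = 637.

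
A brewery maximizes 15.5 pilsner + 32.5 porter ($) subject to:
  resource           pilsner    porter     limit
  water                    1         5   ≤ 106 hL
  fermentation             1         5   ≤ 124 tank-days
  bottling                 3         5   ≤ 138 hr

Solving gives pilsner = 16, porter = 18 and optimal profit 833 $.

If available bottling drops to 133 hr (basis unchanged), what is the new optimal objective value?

At the optimum: water uses 106 of 106 (binding); fermentation uses 106 of 124 (slack = 18); bottling uses 138 of 138 (binding).
Since fermentation is not tight, its dual is 0.
From A_Bᵀ y = c: 1·y_water + 3·y_bottling = 15.5; 5·y_water + 5·y_bottling = 32.5.
→ y_water = 2 and y_bottling = 4.5.
Δz = y_bottling·Δb = 4.5 × (-5) = -22.5, so new z* = 833 − 22.5 = 810.5.

810.5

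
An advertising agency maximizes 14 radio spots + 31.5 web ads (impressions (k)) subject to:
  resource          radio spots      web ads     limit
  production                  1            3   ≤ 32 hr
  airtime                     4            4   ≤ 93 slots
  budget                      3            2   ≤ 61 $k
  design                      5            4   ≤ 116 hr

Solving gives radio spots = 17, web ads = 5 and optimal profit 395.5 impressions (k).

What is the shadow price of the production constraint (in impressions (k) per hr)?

9.5

Binding: production and budget. Non-binding: airtime (5 unused), design (11 unused).
Slack constraints have shadow price 0 (complementary slackness).
From A_Bᵀ y = c: 1·y_production + 3·y_budget = 14; 3·y_production + 2·y_budget = 31.5.
This yields shadow prices y_production = 9.5, y_budget = 1.5.
Shadow price of production = 9.5.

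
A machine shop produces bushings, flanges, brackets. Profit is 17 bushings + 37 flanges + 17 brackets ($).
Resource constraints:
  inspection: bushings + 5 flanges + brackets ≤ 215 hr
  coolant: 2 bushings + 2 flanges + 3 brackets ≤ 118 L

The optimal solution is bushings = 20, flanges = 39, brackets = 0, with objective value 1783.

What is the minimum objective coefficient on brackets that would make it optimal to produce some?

Check each constraint at x*: inspection 215/215 (tight); coolant 118/118 (tight).
From A_Bᵀ y = c: 1·y_inspection + 2·y_coolant = 17; 5·y_inspection + 2·y_coolant = 37.
Solving: y_inspection = 5, y_coolant = 6.
brackets enters the basis when its profit ≥ yᵀa₃ = 5·1 + 6·3 = 23.

23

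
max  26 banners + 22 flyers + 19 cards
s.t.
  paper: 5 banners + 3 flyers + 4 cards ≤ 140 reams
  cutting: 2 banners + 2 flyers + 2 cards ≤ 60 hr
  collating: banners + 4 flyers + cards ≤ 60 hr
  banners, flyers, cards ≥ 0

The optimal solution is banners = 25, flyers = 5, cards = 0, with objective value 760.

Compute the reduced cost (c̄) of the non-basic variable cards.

-5

At the optimum: paper uses 140 of 140 (binding); cutting uses 60 of 60 (binding); collating uses 45 of 60 (slack = 15).
By complementary slackness, y = 0 for the non-binding constraint.
The binding rows give the dual system: 5·y_paper + 2·y_cutting = 26 and 3·y_paper + 2·y_cutting = 22.
This yields shadow prices y_paper = 2, y_cutting = 8.
Reduced cost of cards: c₃ − yᵀa₃ = 19 − (2·4 + 8·2) = 19 − 24 = -5.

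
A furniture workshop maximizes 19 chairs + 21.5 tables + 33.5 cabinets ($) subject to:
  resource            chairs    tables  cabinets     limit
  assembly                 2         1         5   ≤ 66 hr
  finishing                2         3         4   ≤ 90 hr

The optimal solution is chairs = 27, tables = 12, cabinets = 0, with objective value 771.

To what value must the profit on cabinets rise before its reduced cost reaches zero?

41.5

Check each constraint at x*: assembly 66/66 (tight); finishing 90/90 (tight).
The binding rows give the dual system: 2·y_assembly + 2·y_finishing = 19 and 1·y_assembly + 3·y_finishing = 21.5.
Solving: y_assembly = 3.5, y_finishing = 6.
cabinets enters the basis when its profit ≥ yᵀa₃ = 3.5·5 + 6·4 = 41.5.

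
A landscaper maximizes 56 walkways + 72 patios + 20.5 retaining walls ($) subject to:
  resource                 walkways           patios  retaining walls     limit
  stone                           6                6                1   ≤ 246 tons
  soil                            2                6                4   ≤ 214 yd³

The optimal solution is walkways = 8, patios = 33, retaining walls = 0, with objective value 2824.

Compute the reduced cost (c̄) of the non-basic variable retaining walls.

Check each constraint at x*: stone 246/246 (tight); soil 214/214 (tight).
From A_Bᵀ y = c: 6·y_stone + 2·y_soil = 56; 6·y_stone + 6·y_soil = 72.
→ y_stone = 8 and y_soil = 4.
Reduced cost of retaining walls: c₃ − yᵀa₃ = 20.5 − (8·1 + 4·4) = 20.5 − 24 = -3.5.

-3.5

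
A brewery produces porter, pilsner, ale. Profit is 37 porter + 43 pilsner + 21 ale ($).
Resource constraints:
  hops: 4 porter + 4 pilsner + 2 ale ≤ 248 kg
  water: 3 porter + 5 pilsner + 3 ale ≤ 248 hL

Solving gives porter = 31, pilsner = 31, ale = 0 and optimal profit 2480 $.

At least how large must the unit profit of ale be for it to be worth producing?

Both hops and water are binding at x*.
The binding rows give the dual system: 4·y_hops + 3·y_water = 37 and 4·y_hops + 5·y_water = 43.
This yields shadow prices y_hops = 7, y_water = 3.
ale enters the basis when its profit ≥ yᵀa₃ = 7·2 + 3·3 = 23.

23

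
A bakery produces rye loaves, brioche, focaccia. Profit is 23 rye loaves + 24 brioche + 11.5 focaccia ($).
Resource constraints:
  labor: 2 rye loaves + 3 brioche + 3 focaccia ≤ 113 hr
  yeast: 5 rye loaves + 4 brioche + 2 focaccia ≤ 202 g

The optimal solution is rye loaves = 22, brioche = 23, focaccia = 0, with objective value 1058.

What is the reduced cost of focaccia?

Check each constraint at x*: labor 113/113 (tight); yeast 202/202 (tight).
The binding rows give the dual system: 2·y_labor + 5·y_yeast = 23 and 3·y_labor + 4·y_yeast = 24.
→ y_labor = 4 and y_yeast = 3.
Reduced cost of focaccia: c₃ − yᵀa₃ = 11.5 − (4·3 + 3·2) = 11.5 − 18 = -6.5.

-6.5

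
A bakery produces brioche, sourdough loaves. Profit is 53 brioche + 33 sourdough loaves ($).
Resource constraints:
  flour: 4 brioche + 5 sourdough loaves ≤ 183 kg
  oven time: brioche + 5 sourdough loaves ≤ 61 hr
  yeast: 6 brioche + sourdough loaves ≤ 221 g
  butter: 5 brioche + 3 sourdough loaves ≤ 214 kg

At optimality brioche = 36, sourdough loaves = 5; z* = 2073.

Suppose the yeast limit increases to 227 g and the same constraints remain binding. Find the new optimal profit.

Binding: oven time and yeast. Non-binding: flour (14 unused), butter (19 unused).
Since flour, butter are not tight, their duals are 0.
The binding rows give the dual system: 1·y_oven time + 6·y_yeast = 53 and 5·y_oven time + 1·y_yeast = 33.
This yields shadow prices y_oven time = 5, y_yeast = 8.
Δz = y_yeast·Δb = 8 × (6) = 48, so new z* = 2073 + 48 = 2121.

2121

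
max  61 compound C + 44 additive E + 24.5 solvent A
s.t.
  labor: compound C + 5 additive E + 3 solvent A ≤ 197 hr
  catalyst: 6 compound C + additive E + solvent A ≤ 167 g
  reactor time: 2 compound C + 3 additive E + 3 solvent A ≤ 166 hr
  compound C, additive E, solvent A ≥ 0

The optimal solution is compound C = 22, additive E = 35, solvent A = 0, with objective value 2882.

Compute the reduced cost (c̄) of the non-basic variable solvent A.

Binding: labor and catalyst. Non-binding: reactor time (17 unused).
Slack constraints have shadow price 0 (complementary slackness).
From A_Bᵀ y = c: 1·y_labor + 6·y_catalyst = 61; 5·y_labor + 1·y_catalyst = 44.
Solving: y_labor = 7, y_catalyst = 9.
Reduced cost of solvent A: c₃ − yᵀa₃ = 24.5 − (7·3 + 9·1) = 24.5 − 30 = -5.5.

-5.5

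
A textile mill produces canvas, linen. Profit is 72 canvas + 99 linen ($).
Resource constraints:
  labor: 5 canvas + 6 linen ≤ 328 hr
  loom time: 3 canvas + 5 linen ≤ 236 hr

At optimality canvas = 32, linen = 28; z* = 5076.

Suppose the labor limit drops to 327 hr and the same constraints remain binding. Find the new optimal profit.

5067

Both labor and loom time are binding at x*.
From A_Bᵀ y = c: 5·y_labor + 3·y_loom time = 72; 6·y_labor + 5·y_loom time = 99.
Solving: y_labor = 9, y_loom time = 9.
Δz = y_labor·Δb = 9 × (-1) = -9, so new z* = 5076 − 9 = 5067.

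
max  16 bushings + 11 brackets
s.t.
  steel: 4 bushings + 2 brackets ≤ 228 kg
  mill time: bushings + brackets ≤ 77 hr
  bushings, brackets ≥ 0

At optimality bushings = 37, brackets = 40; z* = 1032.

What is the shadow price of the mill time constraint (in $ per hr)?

6

At the optimum: steel uses 228 of 228 (binding); mill time uses 77 of 77 (binding).
From A_Bᵀ y = c: 4·y_steel + 1·y_mill time = 16; 2·y_steel + 1·y_mill time = 11.
This yields shadow prices y_steel = 2.5, y_mill time = 6.
Shadow price of mill time = 6.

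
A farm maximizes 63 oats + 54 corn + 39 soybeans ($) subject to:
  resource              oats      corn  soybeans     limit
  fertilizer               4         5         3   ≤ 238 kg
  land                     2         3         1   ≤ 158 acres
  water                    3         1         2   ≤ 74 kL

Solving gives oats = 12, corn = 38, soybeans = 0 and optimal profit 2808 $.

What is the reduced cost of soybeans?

-6

Check each constraint at x*: fertilizer 238/238 (tight); land 138/158 (slack 20); water 74/74 (tight).
By complementary slackness, y = 0 for the non-binding constraint.
The binding rows give the dual system: 4·y_fertilizer + 3·y_water = 63 and 5·y_fertilizer + 1·y_water = 54.
→ y_fertilizer = 9 and y_water = 9.
Reduced cost of soybeans: c₃ − yᵀa₃ = 39 − (9·3 + 9·2) = 39 − 45 = -6.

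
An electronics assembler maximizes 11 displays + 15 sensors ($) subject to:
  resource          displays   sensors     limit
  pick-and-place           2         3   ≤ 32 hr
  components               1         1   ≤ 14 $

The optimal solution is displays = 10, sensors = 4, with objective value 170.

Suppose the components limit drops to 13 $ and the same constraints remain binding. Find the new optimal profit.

Check each constraint at x*: pick-and-place 32/32 (tight); components 14/14 (tight).
Dual feasibility on the basic columns requires 2·y_pick-and-place + 1·y_components = 11, 3·y_pick-and-place + 1·y_components = 15.
This yields shadow prices y_pick-and-place = 4, y_components = 3.
Δz = y_components·Δb = 3 × (-1) = -3, so new z* = 170 − 3 = 167.

167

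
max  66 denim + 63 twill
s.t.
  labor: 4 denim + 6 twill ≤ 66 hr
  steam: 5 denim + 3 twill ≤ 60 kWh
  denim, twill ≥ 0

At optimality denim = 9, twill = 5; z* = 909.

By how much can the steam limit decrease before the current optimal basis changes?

27

Binding constraints: labor, steam. The basis is B = [[4,6],[5,3]] with det -18.
Per unit decrease in steam, x* moves by d = (-0.3333, 0.2222).
The basis stays optimal until denim reaches 0; allowable decrease = 27 kWh.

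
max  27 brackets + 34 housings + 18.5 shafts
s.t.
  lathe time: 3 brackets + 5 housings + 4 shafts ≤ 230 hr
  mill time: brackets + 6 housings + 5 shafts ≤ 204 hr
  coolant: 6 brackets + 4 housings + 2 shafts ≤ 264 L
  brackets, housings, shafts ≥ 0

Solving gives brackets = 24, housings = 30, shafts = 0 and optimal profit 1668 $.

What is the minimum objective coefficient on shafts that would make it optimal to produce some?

At the optimum: lathe time uses 222 of 230 (slack = 8); mill time uses 204 of 204 (binding); coolant uses 264 of 264 (binding).
Since lathe time is not tight, its dual is 0.
Dual feasibility on the basic columns requires 1·y_mill time + 6·y_coolant = 27, 6·y_mill time + 4·y_coolant = 34.
Solving: y_mill time = 3, y_coolant = 4.
shafts enters the basis when its profit ≥ yᵀa₃ = 3·5 + 4·2 = 23.

23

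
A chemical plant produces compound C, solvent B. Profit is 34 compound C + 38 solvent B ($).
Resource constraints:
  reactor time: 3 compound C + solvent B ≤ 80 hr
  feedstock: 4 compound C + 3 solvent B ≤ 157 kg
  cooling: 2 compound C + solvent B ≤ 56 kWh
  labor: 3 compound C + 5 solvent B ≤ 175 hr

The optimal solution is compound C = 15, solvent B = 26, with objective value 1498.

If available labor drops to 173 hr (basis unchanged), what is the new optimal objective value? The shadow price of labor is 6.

1486

Δb = -2, so new z* = 1498 + (6)·(-2) = 1498 − 12 = 1486.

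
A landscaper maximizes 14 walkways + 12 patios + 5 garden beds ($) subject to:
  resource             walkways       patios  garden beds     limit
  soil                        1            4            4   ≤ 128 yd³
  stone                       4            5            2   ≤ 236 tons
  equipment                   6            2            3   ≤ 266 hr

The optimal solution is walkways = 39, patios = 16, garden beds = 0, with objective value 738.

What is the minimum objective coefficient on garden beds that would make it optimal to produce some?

7

At the optimum: soil uses 103 of 128 (slack = 25); stone uses 236 of 236 (binding); equipment uses 266 of 266 (binding).
By complementary slackness, y = 0 for the non-binding constraint.
The binding rows give the dual system: 4·y_stone + 6·y_equipment = 14 and 5·y_stone + 2·y_equipment = 12.
This yields shadow prices y_stone = 2, y_equipment = 1.
garden beds enters the basis when its profit ≥ yᵀa₃ = 2·2 + 1·3 = 7.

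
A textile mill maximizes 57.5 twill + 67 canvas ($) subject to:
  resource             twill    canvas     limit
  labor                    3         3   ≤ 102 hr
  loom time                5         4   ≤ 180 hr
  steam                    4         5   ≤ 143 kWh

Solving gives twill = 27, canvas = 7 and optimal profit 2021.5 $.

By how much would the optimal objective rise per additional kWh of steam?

Binding: labor and steam. Non-binding: loom time (17 unused).
Since loom time is not tight, its dual is 0.
Dual feasibility on the basic columns requires 3·y_labor + 4·y_steam = 57.5, 3·y_labor + 5·y_steam = 67.
Solving: y_labor = 6.5, y_steam = 9.5.
Shadow price of steam = 9.5.

9.5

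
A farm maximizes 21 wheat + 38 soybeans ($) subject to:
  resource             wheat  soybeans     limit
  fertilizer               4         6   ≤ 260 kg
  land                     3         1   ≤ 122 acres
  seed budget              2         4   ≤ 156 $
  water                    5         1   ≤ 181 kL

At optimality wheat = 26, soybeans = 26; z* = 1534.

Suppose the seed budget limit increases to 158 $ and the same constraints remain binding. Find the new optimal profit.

Check each constraint at x*: fertilizer 260/260 (tight); land 104/122 (slack 18); seed budget 156/156 (tight); water 156/181 (slack 25).
Since land, water are not tight, their duals are 0.
Dual feasibility on the basic columns requires 4·y_fertilizer + 2·y_seed budget = 21, 6·y_fertilizer + 4·y_seed budget = 38.
→ y_fertilizer = 2 and y_seed budget = 6.5.
Δz = y_seed budget·Δb = 6.5 × (2) = 13, so new z* = 1534 + 13 = 1547.

1547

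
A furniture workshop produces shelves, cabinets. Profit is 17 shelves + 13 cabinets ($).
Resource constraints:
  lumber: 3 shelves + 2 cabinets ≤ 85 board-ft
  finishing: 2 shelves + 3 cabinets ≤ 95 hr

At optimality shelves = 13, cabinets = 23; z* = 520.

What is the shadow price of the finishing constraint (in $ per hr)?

1

At the optimum: lumber uses 85 of 85 (binding); finishing uses 95 of 95 (binding).
The binding rows give the dual system: 3·y_lumber + 2·y_finishing = 17 and 2·y_lumber + 3·y_finishing = 13.
→ y_lumber = 5 and y_finishing = 1.
Shadow price of finishing = 1.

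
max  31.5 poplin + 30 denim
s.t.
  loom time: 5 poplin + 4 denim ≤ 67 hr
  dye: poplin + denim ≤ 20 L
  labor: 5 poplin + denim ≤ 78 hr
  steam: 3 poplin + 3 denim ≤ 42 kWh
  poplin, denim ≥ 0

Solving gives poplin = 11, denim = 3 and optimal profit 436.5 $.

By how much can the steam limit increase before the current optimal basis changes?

8.25

Binding constraints: loom time, steam. The basis is B = [[5,4],[3,3]] with det 3.
Per unit increase in steam, x* moves by d = (-1.3333, 1.6667).
The basis stays optimal until poplin reaches 0; allowable increase = 8.25 kWh.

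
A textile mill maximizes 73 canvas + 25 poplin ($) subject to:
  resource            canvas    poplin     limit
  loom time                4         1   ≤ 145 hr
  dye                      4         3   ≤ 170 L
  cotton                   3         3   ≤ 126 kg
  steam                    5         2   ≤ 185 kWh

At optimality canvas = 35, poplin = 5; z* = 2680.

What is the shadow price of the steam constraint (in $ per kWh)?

Binding: loom time and steam. Non-binding: dye (15 unused), cotton (6 unused).
By complementary slackness, y = 0 for the non-binding constraints.
Dual feasibility on the basic columns requires 4·y_loom time + 5·y_steam = 73, 1·y_loom time + 2·y_steam = 25.
→ y_loom time = 7 and y_steam = 9.
Shadow price of steam = 9.

9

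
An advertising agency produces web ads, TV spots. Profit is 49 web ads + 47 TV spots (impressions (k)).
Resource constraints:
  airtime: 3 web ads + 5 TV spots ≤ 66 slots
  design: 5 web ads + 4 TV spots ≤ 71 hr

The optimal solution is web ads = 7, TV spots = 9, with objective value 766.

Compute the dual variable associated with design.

8

Both airtime and design are binding at x*.
Dual feasibility on the basic columns requires 3·y_airtime + 5·y_design = 49, 5·y_airtime + 4·y_design = 47.
Solving: y_airtime = 3, y_design = 8.
Shadow price of design = 8.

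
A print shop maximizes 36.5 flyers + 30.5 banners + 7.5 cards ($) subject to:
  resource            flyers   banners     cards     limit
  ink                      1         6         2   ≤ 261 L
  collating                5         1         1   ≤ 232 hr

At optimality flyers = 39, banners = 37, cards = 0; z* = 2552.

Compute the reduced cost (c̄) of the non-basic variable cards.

At the optimum: ink uses 261 of 261 (binding); collating uses 232 of 232 (binding).
Dual feasibility on the basic columns requires 1·y_ink + 5·y_collating = 36.5, 6·y_ink + 1·y_collating = 30.5.
→ y_ink = 4 and y_collating = 6.5.
Reduced cost of cards: c₃ − yᵀa₃ = 7.5 − (4·2 + 6.5·1) = 7.5 − 14.5 = -7.

-7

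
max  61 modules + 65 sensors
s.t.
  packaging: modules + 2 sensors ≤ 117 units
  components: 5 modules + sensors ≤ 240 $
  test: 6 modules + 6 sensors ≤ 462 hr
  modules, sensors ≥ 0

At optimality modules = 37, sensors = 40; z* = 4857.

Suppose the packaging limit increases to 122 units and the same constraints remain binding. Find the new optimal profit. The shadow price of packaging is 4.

Δb = 5, so new z* = 4857 + (4)·(5) = 4857 + 20 = 4877.

4877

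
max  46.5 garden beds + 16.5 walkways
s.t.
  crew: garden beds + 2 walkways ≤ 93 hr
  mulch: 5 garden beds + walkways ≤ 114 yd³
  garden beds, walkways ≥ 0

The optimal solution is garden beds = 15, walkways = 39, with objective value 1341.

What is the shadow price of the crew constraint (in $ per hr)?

4

Check each constraint at x*: crew 93/93 (tight); mulch 114/114 (tight).
From A_Bᵀ y = c: 1·y_crew + 5·y_mulch = 46.5; 2·y_crew + 1·y_mulch = 16.5.
Solving: y_crew = 4, y_mulch = 8.5.
Shadow price of crew = 4.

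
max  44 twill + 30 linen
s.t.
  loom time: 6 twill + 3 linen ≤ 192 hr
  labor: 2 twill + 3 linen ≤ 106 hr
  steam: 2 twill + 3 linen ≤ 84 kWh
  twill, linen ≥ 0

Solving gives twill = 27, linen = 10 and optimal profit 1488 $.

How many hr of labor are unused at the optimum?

22

labor used = 2·27 + 3·10 = 84; slack = 106 − 84 = 22.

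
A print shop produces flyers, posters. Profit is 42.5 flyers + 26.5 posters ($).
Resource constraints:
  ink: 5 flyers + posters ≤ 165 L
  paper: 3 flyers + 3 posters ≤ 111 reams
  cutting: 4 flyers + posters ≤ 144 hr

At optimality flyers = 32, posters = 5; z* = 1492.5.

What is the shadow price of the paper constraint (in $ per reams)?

7.5

Check each constraint at x*: ink 165/165 (tight); paper 111/111 (tight); cutting 133/144 (slack 11).
Since cutting is not tight, its dual is 0.
Dual feasibility on the basic columns requires 5·y_ink + 3·y_paper = 42.5, 1·y_ink + 3·y_paper = 26.5.
Solving: y_ink = 4, y_paper = 7.5.
Shadow price of paper = 7.5.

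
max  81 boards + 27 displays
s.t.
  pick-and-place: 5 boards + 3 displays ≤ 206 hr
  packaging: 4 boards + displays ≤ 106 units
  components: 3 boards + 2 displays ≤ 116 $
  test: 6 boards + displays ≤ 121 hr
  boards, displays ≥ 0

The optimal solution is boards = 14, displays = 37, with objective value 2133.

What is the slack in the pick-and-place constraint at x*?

pick-and-place used = 5·14 + 3·37 = 181; slack = 206 − 181 = 25.

25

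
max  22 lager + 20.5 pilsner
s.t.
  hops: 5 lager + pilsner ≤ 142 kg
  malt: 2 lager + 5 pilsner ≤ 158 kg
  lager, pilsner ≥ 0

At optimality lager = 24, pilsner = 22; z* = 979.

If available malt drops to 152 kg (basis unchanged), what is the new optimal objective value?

958

At the optimum: hops uses 142 of 142 (binding); malt uses 158 of 158 (binding).
Dual feasibility on the basic columns requires 5·y_hops + 2·y_malt = 22, 1·y_hops + 5·y_malt = 20.5.
→ y_hops = 3 and y_malt = 3.5.
Δz = y_malt·Δb = 3.5 × (-6) = -21, so new z* = 979 − 21 = 958.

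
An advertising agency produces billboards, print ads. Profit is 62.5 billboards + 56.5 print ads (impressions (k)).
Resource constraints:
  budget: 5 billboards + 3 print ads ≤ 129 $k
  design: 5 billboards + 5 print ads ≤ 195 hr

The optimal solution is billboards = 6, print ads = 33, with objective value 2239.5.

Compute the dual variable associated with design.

9.5

At the optimum: budget uses 129 of 129 (binding); design uses 195 of 195 (binding).
Dual feasibility on the basic columns requires 5·y_budget + 5·y_design = 62.5, 3·y_budget + 5·y_design = 56.5.
→ y_budget = 3 and y_design = 9.5.
Shadow price of design = 9.5.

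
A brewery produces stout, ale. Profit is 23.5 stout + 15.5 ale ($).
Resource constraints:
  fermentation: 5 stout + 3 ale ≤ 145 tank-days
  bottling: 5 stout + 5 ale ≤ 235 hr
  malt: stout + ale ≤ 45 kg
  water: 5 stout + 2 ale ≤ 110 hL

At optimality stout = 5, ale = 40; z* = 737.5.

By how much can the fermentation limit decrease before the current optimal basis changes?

10

Binding constraints: fermentation, malt. The basis is B = [[5,3],[1,1]] with det 2.
Per unit decrease in fermentation, x* moves by d = (-0.5, 0.5).
The basis stays optimal until stout reaches 0; allowable decrease = 10 tank-days.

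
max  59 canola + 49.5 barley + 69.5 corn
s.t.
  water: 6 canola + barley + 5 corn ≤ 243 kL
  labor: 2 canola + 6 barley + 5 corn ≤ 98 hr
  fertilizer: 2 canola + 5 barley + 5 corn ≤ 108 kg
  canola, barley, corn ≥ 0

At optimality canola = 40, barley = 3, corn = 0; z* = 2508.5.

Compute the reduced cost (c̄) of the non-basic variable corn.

-3

At the optimum: water uses 243 of 243 (binding); labor uses 98 of 98 (binding); fertilizer uses 95 of 108 (slack = 13).
Slack constraints have shadow price 0 (complementary slackness).
The binding rows give the dual system: 6·y_water + 2·y_labor = 59 and 1·y_water + 6·y_labor = 49.5.
→ y_water = 7.5 and y_labor = 7.
Reduced cost of corn: c₃ − yᵀa₃ = 69.5 − (7.5·5 + 7·5) = 69.5 − 72.5 = -3.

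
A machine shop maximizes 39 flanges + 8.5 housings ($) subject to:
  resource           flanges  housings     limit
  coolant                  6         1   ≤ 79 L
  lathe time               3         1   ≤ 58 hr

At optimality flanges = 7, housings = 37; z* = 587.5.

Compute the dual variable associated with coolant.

Check each constraint at x*: coolant 79/79 (tight); lathe time 58/58 (tight).
From A_Bᵀ y = c: 6·y_coolant + 3·y_lathe time = 39; 1·y_coolant + 1·y_lathe time = 8.5.
This yields shadow prices y_coolant = 4.5, y_lathe time = 4.
Shadow price of coolant = 4.5.

4.5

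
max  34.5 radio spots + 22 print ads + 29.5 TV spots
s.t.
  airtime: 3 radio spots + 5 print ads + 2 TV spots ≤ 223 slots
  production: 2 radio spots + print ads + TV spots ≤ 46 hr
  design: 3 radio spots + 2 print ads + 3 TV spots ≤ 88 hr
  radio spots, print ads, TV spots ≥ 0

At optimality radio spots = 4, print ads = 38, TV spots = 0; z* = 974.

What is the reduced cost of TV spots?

-2

Check each constraint at x*: airtime 202/223 (slack 21); production 46/46 (tight); design 88/88 (tight).
Slack constraints have shadow price 0 (complementary slackness).
Dual feasibility on the basic columns requires 2·y_production + 3·y_design = 34.5, 1·y_production + 2·y_design = 22.
→ y_production = 3 and y_design = 9.5.
Reduced cost of TV spots: c₃ − yᵀa₃ = 29.5 − (3·1 + 9.5·3) = 29.5 − 31.5 = -2.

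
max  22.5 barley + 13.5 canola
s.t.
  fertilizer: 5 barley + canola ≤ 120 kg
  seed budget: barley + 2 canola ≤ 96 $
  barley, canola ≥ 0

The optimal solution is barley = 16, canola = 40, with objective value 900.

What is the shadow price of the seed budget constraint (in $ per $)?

5

Check each constraint at x*: fertilizer 120/120 (tight); seed budget 96/96 (tight).
The binding rows give the dual system: 5·y_fertilizer + 1·y_seed budget = 22.5 and 1·y_fertilizer + 2·y_seed budget = 13.5.
Solving: y_fertilizer = 3.5, y_seed budget = 5.
Shadow price of seed budget = 5.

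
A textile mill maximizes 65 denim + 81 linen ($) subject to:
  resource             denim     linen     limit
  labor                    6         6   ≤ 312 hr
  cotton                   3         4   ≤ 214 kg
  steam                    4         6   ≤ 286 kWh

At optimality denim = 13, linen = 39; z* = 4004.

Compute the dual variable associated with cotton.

Check each constraint at x*: labor 312/312 (tight); cotton 195/214 (slack 19); steam 286/286 (tight).
By complementary slackness, y = 0 for the non-binding constraint.
From A_Bᵀ y = c: 6·y_labor + 4·y_steam = 65; 6·y_labor + 6·y_steam = 81.
Solving: y_labor = 5.5, y_steam = 8.
Shadow price of cotton = 0.

0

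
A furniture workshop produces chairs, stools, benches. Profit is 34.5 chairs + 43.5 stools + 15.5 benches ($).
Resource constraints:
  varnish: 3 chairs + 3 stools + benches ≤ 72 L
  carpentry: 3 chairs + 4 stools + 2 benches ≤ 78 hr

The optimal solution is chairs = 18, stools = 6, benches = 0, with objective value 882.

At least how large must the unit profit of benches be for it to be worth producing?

20.5

Both varnish and carpentry are binding at x*.
From A_Bᵀ y = c: 3·y_varnish + 3·y_carpentry = 34.5; 3·y_varnish + 4·y_carpentry = 43.5.
→ y_varnish = 2.5 and y_carpentry = 9.
benches enters the basis when its profit ≥ yᵀa₃ = 2.5·1 + 9·2 = 20.5.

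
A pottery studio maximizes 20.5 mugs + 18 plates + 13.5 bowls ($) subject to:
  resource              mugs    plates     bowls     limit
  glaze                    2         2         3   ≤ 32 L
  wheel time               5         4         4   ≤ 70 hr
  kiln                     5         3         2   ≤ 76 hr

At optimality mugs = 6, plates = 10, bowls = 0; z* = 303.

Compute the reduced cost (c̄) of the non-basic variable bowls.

Check each constraint at x*: glaze 32/32 (tight); wheel time 70/70 (tight); kiln 60/76 (slack 16).
Slack constraints have shadow price 0 (complementary slackness).
The binding rows give the dual system: 2·y_glaze + 5·y_wheel time = 20.5 and 2·y_glaze + 4·y_wheel time = 18.
Solving: y_glaze = 4, y_wheel time = 2.5.
Reduced cost of bowls: c₃ − yᵀa₃ = 13.5 − (4·3 + 2.5·4) = 13.5 − 22 = -8.5.

-8.5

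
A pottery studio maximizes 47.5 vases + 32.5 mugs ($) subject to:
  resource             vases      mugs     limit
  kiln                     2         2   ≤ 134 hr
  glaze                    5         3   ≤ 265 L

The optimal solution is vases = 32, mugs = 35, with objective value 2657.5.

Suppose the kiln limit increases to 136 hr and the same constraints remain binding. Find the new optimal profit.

Both kiln and glaze are binding at x*.
Dual feasibility on the basic columns requires 2·y_kiln + 5·y_glaze = 47.5, 2·y_kiln + 3·y_glaze = 32.5.
Solving: y_kiln = 5, y_glaze = 7.5.
Δz = y_kiln·Δb = 5 × (2) = 10, so new z* = 2657.5 + 10 = 2667.5.

2667.5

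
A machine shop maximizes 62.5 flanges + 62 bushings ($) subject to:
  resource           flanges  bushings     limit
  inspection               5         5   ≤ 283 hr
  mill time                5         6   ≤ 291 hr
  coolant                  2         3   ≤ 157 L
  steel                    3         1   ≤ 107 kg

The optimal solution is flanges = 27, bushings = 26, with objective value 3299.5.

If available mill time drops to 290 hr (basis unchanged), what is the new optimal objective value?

3290

Check each constraint at x*: inspection 265/283 (slack 18); mill time 291/291 (tight); coolant 132/157 (slack 25); steel 107/107 (tight).
Slack constraints have shadow price 0 (complementary slackness).
The binding rows give the dual system: 5·y_mill time + 3·y_steel = 62.5 and 6·y_mill time + 1·y_steel = 62.
→ y_mill time = 9.5 and y_steel = 5.
Δz = y_mill time·Δb = 9.5 × (-1) = -9.5, so new z* = 3299.5 − 9.5 = 3290.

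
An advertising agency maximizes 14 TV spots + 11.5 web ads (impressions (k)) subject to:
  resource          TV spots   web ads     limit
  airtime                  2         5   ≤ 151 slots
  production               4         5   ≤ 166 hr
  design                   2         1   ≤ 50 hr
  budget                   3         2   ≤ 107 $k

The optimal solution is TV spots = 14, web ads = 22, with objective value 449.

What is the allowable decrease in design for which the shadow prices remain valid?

7.8

Binding constraints: production, design. The basis is B = [[4,5],[2,1]] with det -6.
Per unit decrease in design, x* moves by d = (-0.8333, 0.6667).
The basis stays optimal until airtime becomes binding; allowable decrease = 7.8 hr.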